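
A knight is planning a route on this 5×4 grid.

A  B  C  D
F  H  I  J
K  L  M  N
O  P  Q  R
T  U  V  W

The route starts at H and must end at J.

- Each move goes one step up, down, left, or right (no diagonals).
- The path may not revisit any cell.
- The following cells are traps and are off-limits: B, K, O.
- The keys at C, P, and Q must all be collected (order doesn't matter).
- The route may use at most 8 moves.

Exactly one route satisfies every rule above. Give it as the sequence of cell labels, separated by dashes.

H - L - P - Q - M - I - C - D - J

The budget equals the shortest possible length, so every move has to be on a shortest route through the required cells.
Route from H: 2× down (reaching P), right to Q, 3× up (reaching C), right to D, down to J — 8 moves in all.
Check: all required cells visited; 8 ≤ 8 moves.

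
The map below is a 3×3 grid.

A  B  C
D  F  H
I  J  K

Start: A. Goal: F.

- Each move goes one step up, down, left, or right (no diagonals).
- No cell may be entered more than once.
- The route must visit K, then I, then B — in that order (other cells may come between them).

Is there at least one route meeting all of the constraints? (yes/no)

no

Ignoring the required order, 2 revisit-free routes from A to F pass through all of K, I, and B; the waypoint orders that occur are I → K → B (1); B → K → I (1) — never K → I → B.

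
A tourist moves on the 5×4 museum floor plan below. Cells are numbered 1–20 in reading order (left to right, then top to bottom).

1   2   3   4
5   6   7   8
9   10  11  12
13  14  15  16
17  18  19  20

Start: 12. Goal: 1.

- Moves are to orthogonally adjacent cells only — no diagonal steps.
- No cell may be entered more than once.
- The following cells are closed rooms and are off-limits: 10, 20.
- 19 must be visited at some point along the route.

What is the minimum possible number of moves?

9

Any route passes through 19 somewhere between 12 and 1. Summing Manhattan distances along the two legs (12 → 19 → 1) gives a lower bound of 3 + 6 = 9 moves.
A route of 9 moves achieves this: 12 → 16 → 15 → 19 → 18 → 14 → 13 → 9 → 5 → 1.
Since 9 matches the lower bound, it is optimal.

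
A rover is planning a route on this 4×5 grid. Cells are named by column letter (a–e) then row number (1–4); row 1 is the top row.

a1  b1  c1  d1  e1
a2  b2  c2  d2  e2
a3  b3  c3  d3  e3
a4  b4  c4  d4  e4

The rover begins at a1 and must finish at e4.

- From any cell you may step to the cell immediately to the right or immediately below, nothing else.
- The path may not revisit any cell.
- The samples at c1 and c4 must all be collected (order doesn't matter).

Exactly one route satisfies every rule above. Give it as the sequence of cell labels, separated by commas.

a1, b1, c1, c2, c3, c4, d4, e4

Moves only go right or down, so the column and row indices never decrease.
Route from a1: right 2 to c1, down 3 to c4, right 2 to e4 — 7 moves in all.
Check: all required cells visited.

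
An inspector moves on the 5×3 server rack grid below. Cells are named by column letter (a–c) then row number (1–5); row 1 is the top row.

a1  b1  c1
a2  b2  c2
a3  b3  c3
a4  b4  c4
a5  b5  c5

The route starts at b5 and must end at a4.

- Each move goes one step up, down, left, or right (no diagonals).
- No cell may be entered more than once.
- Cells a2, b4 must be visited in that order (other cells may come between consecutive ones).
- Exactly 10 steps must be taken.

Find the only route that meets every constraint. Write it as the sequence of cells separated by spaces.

The waypoints must appear in the order a2, b4, with no cell reused.
Route from b5: right 1 to c5, up 3 to c2, left 2 to a2, down 1 to a3, right 1 to b3, down 1 to b4, left 1 to a4 — 10 moves in all.
Check: order respected (a2 at step 6, b4 at step 9); 10 moves as required.

b5 c5 c4 c3 c2 b2 a2 a3 b3 b4 a4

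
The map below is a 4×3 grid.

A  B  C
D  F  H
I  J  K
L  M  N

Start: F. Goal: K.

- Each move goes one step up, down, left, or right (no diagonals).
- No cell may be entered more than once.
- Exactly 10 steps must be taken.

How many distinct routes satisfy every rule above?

4

Need simple routes of exactly 10 moves from F to K (Manhattan distance 2, so 4 moves are spent on a detour and 4 undoing it).
Enumerating: F J M L I D A B C H K | F H C B A D I L M J K | F H C B A D I L M N K | F H C B A D I J M N K.
That gives 4 routes.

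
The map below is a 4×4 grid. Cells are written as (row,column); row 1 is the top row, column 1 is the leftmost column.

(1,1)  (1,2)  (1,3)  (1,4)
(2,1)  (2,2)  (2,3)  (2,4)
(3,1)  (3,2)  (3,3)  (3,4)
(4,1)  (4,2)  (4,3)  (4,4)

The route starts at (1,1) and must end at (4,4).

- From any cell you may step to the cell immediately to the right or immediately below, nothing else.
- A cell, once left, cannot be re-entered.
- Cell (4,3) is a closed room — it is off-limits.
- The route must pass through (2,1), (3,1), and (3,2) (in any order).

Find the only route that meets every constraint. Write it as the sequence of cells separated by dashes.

Moves only go right or down, so the column and row indices never decrease.
Route from (1,1): 2× down (reaching (3,1)), 3× right (reaching (3,4)), down to (4,4) — 6 moves in all.
Check: all required cells visited.

(1,1) - (2,1) - (3,1) - (3,2) - (3,3) - (3,4) - (4,4)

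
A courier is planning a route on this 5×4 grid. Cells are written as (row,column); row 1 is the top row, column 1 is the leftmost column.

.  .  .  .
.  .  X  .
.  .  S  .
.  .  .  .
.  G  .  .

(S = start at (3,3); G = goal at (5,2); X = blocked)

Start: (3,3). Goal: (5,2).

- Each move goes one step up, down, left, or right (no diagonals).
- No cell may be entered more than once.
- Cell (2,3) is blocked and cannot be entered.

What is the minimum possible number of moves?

3

The Manhattan distance from (3,3) to (5,2) is |3−5| + |3−2| = 3, so at least 3 moves are needed.
A route of 3 moves achieves this: (3,3) → (4,3) → (5,3) → (5,2).
Since 3 matches the lower bound, it is optimal.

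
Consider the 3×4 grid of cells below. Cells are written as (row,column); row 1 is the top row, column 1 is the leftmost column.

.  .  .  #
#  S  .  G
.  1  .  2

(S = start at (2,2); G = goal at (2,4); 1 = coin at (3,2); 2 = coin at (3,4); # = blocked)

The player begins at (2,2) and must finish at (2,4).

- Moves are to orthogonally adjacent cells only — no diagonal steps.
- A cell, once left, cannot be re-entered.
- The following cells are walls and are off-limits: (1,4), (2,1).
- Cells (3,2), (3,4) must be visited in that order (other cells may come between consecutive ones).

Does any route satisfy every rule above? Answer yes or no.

One route that works: (2,2) → (3,2) → (3,3) → (3,4) → (2,4).

yes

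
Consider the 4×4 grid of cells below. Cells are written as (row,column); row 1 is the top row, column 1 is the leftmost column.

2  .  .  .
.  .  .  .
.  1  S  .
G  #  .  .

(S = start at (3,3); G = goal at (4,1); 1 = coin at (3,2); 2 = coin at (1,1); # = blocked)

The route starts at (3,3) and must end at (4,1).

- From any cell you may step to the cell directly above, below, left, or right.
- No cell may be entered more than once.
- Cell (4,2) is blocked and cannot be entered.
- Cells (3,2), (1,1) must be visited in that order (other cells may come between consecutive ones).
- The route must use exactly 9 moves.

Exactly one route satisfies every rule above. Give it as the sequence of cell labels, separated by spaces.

(3,3) (3,2) (2,2) (2,3) (1,3) (1,2) (1,1) (2,1) (3,1) (4,1)

The waypoints must appear in the order (3,2), (1,1), with no cell reused.
Route from (3,3): left 1 to (3,2), up 1 to (2,2), right 1 to (2,3), up 1 to (1,3), left 2 to (1,1), down 3 to (4,1) — 9 moves in all.
Check: order respected (1 at step 1, 2 at step 6); 9 moves as required.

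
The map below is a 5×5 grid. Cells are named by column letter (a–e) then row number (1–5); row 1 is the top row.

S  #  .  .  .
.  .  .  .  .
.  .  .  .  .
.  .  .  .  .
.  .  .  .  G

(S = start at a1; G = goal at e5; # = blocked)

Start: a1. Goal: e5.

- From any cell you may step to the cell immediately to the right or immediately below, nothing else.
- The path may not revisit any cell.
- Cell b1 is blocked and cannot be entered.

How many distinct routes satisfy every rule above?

35

A right/down-only route from a1 to e5 makes exactly 4 down-moves and 4 right-moves in some order.
With no other constraints that would be C(8,4) = 70 routes.
Subtract routes through each blocked cell (inclusion–exclusion for overlaps): − through b1: 35 → 35.
That gives 35 routes.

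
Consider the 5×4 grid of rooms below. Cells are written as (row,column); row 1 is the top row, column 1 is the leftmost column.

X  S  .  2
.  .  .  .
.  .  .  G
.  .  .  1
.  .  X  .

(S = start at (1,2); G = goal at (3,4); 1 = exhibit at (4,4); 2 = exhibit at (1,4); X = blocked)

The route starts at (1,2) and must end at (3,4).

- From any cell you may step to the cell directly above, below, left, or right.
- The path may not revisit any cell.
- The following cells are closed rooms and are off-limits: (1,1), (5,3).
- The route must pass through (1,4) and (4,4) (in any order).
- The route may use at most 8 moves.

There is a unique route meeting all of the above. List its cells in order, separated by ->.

(1,2) -> (1,3) -> (1,4) -> (2,4) -> (2,3) -> (3,3) -> (4,3) -> (4,4) -> (3,4)

The budget equals the shortest possible length, so every move has to be on a shortest route through the required cells.
Route from (1,2): 2× right (reaching (1,4)), down to (2,4), left to (2,3), 2× down (reaching (4,3)), right to (4,4), up to (3,4) — 8 moves in all.
Check: all required cells visited; 8 ≤ 8 moves.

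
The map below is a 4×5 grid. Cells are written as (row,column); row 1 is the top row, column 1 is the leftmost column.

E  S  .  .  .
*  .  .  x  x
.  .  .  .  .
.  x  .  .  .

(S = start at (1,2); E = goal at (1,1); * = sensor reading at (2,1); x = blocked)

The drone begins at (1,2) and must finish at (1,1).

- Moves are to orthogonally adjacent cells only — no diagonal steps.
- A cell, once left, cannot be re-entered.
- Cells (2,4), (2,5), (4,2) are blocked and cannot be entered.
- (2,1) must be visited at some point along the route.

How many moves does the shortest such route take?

Any route passes through (2,1) somewhere between (1,2) and (1,1). Summing Manhattan distances along the two legs ((1,2) → (2,1) → (1,1)) gives a lower bound of 2 + 1 = 3 moves.
A route of 3 moves achieves this: (1,2) → (2,2) → (2,1) → (1,1).
Since 3 matches the lower bound, it is optimal.

3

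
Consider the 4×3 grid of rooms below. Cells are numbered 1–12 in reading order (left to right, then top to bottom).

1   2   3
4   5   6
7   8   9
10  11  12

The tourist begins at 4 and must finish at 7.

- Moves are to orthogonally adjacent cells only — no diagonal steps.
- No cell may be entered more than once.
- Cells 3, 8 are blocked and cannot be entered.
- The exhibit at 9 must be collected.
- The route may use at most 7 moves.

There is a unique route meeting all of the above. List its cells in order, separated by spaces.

4 5 6 9 12 11 10 7

Any route must reach 9 and still end at 7 within 7 moves, so the order of the required stops is forced.
Route from 4: right 2 to 6, down 2 to 12, left 2 to 10, up 1 to 7 — 7 moves in all.
Check: all required cells visited; 7 ≤ 7 moves.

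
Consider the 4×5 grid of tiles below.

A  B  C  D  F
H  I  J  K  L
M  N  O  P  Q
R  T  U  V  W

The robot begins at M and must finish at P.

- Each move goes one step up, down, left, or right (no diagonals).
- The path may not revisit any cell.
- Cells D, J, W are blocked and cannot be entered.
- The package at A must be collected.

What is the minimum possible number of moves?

Any route passes through A somewhere between M and P. Summing Manhattan distances along the two legs (M → A → P) gives a lower bound of 2 + 5 = 7 moves.
A route of 7 moves achieves this: M → H → A → B → I → N → O → P.
Since 7 matches the lower bound, it is optimal.

7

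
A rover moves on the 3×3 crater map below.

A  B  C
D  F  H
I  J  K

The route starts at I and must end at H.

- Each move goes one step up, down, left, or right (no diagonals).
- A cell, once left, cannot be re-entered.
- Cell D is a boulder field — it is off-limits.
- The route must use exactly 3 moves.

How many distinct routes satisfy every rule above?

2

Need simple routes of exactly 3 moves from I to H (Manhattan distance 3, so 0 moves are spent on a detour and 0 undoing it).
Enumerating: I J F H | I J K H.
That gives 2 routes.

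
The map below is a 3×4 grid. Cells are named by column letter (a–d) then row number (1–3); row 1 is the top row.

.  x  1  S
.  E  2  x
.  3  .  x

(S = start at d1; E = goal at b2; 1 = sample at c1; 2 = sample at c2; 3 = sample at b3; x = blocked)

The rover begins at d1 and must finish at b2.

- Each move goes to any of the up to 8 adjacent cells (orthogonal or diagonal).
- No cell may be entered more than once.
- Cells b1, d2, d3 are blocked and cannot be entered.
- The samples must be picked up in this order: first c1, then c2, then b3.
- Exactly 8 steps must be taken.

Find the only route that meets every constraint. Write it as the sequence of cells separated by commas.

d1, c1, c2, c3, b3, a3, a2, a1, b2

The waypoints must appear in the order c1, c2, b3, with no cell reused.
Route from d1: left 1 to c1, down 2 to c3, left 2 to a3, up 2 to a1, down-right 1 to b2 — 8 moves in all.
Check: order respected (1 at step 1, 2 at step 2, 3 at step 4); 8 moves as required.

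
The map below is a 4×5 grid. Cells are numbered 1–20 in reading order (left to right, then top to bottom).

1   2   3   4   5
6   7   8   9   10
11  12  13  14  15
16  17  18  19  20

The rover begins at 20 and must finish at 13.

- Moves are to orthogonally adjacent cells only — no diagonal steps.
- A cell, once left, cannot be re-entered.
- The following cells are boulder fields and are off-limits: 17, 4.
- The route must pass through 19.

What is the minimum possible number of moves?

Any route passes through 19 somewhere between 20 and 13. Summing Manhattan distances along the two legs (20 → 19 → 13) gives a lower bound of 1 + 2 = 3 moves.
A route of 3 moves achieves this: 20 → 19 → 14 → 13.
Since 3 matches the lower bound, it is optimal.

3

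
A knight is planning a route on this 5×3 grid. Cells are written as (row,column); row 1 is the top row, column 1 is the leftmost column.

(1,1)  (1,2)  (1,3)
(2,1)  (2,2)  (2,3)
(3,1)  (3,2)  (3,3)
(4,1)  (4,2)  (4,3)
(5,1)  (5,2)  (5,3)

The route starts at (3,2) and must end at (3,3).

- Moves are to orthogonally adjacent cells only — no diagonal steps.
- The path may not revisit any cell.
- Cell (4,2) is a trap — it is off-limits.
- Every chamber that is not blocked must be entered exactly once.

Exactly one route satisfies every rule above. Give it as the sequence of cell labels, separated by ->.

(3,2) -> (2,2) -> (2,3) -> (1,3) -> (1,2) -> (1,1) -> (2,1) -> (3,1) -> (4,1) -> (5,1) -> (5,2) -> (5,3) -> (4,3) -> (3,3)

Need to visit all 14 open cells exactly once, starting at (3,2) and ending at (3,3).
Route from (3,2): up 1 to (2,2), right 1 to (2,3), up 1 to (1,3), left 2 to (1,1), down 4 to (5,1), right 2 to (5,3), up 2 to (3,3) — 13 moves in all.
Check: all 14 open cells covered.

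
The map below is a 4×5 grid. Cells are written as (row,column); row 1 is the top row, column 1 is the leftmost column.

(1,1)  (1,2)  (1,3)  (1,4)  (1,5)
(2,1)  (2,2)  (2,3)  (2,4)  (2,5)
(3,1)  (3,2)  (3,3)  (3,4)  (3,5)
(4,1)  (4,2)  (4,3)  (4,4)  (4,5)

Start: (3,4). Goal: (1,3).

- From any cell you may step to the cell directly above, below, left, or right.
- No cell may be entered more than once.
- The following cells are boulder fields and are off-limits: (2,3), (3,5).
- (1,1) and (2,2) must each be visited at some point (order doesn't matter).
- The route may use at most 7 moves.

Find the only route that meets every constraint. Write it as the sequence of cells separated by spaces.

The 7-move cap with required stops at (1,1), (2,2) leaves no slack for detours.
Route from (3,4): left 2 to (3,2), up 1 to (2,2), left 1 to (2,1), up 1 to (1,1), right 2 to (1,3) — 7 moves in all.
Check: all required cells visited; 7 ≤ 7 moves.

(3,4) (3,3) (3,2) (2,2) (2,1) (1,1) (1,2) (1,3)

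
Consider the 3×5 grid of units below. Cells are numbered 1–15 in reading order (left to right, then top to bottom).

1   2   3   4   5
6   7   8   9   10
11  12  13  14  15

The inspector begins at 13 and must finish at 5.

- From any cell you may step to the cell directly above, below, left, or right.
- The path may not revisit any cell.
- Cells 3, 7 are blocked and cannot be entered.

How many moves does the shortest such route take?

4

The Manhattan distance from 13 to 5 is |3−1| + |3−5| = 4, so at least 4 moves are needed.
A route of 4 moves achieves this: 13 → 8 → 9 → 4 → 5.
Since 4 matches the lower bound, it is optimal.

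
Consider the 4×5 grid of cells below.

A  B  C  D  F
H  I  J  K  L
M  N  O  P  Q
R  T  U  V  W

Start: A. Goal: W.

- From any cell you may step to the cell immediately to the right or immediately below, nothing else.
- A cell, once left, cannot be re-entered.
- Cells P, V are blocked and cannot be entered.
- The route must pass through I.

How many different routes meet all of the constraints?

2

A right/down-only route from A to W makes exactly 3 down-moves and 4 right-moves in some order.
With no other constraints that would be C(7,3) = 35 routes.
Split at I and multiply the segment counts (each segment already excludes blocked cells): A→I: 2; I→W: 1; product = 2.
That gives 2 routes.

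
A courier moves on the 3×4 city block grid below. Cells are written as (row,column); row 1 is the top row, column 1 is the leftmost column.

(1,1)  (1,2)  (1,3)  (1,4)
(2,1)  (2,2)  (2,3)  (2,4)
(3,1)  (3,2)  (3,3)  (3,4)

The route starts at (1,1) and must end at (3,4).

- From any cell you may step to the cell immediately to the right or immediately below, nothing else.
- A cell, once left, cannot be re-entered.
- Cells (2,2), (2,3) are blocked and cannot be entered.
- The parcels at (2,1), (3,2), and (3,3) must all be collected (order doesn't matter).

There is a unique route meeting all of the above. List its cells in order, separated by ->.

Moves only go right or down, so the column and row indices never decrease.
Route from (1,1): down 2 to (3,1), right 3 to (3,4) — 5 moves in all.
Check: all required cells visited.

(1,1) -> (2,1) -> (3,1) -> (3,2) -> (3,3) -> (3,4)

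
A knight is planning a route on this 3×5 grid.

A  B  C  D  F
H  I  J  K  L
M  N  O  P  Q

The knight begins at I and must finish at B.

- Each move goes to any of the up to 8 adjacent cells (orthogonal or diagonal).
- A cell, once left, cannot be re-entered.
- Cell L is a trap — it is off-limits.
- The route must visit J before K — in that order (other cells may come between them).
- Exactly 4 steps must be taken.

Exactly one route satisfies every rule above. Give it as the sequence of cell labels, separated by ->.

I -> J -> K -> C -> B

The waypoints must appear in the order J, K, with no cell reused.
Route from I: 2× right (reaching K), up-left to C, left to B — 4 moves in all.
Check: order respected (J at step 1, K at step 2); 4 moves as required.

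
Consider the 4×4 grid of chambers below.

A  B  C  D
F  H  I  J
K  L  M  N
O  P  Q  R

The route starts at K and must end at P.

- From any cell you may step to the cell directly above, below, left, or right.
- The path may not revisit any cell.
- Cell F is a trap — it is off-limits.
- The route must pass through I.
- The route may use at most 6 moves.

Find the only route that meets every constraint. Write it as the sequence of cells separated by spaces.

The budget equals the shortest possible length, so every move has to be on a shortest route through the required cells.
Route from K: right to L, up to H, right to I, 2× down (reaching Q), left to P — 6 moves in all.
Check: all required cells visited; 6 ≤ 6 moves.

K L H I M Q P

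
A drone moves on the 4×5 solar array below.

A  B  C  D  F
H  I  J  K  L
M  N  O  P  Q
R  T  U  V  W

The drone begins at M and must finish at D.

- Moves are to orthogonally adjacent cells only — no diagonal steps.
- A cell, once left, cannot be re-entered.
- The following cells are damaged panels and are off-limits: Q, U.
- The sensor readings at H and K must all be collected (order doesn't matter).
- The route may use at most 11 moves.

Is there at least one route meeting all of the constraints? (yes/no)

One route that works: M → H → I → J → K → D.

yes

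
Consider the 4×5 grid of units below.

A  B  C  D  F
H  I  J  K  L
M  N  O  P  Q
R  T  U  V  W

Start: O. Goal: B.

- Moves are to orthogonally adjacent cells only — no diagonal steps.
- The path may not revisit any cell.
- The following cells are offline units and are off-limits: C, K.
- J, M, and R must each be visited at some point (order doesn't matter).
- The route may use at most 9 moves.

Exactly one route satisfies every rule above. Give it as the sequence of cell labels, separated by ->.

The budget equals the shortest possible length, so every move has to be on a shortest route through the required cells.
Route from O: up to J, left to I, 2× down (reaching T), left to R, 3× up (reaching A), right to B — 9 moves in all.
Check: all required cells visited; 9 ≤ 9 moves.

O -> J -> I -> N -> T -> R -> M -> H -> A -> B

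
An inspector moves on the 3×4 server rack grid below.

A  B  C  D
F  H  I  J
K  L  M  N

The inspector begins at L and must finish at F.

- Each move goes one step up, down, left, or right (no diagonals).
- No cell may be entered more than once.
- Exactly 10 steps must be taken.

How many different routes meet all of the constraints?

2

Need simple routes of exactly 10 moves from L to F (Manhattan distance 2, so 4 moves are spent on a detour and 4 undoing it).
Enumerating: L H I M N J D C B A F | L M N J D C I H B A F.
That gives 2 routes.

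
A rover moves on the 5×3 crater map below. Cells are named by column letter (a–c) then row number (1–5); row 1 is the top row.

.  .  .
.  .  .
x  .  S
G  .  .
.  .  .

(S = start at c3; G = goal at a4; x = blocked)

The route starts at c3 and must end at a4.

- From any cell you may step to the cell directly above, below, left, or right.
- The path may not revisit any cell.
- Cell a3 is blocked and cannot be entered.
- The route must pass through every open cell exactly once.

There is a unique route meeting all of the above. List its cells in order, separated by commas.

c3, c2, c1, b1, a1, a2, b2, b3, b4, c4, c5, b5, a5, a4

Need to visit all 14 open cells exactly once, starting at c3 and ending at a4.
Cell a1 has only two open neighbours (a2 and b1), so the path must pass straight through it: one of those is the cell it's entered from and the other is where it exits.
Route from c3: up 2 to c1, left 2 to a1, down 1 to a2, right 1 to b2, down 2 to b4, right 1 to c4, down 1 to c5, left 2 to a5, up 1 to a4 — 13 moves in all.
Check: all 14 open cells covered.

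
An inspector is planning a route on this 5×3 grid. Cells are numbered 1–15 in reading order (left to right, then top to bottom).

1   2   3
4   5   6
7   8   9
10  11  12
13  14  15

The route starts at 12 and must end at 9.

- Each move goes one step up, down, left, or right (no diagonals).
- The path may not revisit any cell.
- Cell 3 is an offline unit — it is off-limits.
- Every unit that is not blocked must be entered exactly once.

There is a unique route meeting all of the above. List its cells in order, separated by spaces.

12 15 14 13 10 11 8 7 4 1 2 5 6 9

Need to visit all 14 open cells exactly once, starting at 12 and ending at 9.
Cell 6 has only two open neighbours (9 and 5), so the path must pass straight through it: one of those is the cell it's entered from and the other is where it exits.
Route from 12: down 1 to 15, left 2 to 13, up 1 to 10, right 1 to 11, up 1 to 8, left 1 to 7, up 2 to 1, right 1 to 2, down 1 to 5, right 1 to 6, down 1 to 9 — 13 moves in all.
Check: all 14 open cells covered.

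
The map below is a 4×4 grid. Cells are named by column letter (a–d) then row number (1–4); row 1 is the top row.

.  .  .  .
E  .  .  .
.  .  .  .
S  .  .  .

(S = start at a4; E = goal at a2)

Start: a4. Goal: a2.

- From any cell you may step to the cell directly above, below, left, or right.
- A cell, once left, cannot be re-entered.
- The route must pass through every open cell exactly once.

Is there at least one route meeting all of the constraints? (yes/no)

Colour the cells like a checkerboard: each orthogonal step flips colour, so a Hamiltonian route alternates colours. Here there are 8 cells of one colour and 8 of the other, with start on the same colour as the goal — the counts and endpoints can't be arranged into an alternating sequence of length 16, so no Hamiltonian route exists.

no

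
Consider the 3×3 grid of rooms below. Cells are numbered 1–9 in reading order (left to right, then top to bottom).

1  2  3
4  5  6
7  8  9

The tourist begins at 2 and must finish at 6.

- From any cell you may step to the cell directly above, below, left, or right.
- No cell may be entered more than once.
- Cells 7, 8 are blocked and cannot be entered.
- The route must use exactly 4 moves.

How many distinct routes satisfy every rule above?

Need simple routes of exactly 4 moves from 2 to 6 (Manhattan distance 2, so 1 moves are spent on a detour and 1 undoing it).
Enumerating: 2 1 4 5 6.
That gives 1 route.

1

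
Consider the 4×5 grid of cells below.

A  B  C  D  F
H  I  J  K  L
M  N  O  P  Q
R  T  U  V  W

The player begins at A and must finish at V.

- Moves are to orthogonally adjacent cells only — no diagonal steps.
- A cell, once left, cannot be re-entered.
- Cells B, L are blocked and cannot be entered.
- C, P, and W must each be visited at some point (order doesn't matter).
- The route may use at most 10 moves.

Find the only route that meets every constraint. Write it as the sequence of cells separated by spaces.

A H I J C D K P Q W V

The 10-move cap with required stops at C, P, W leaves no slack for detours.
Route from A: down 1 to H, right 2 to J, up 1 to C, right 1 to D, down 2 to P, right 1 to Q, down 1 to W, left 1 to V — 10 moves in all.
Check: all required cells visited; 10 ≤ 10 moves.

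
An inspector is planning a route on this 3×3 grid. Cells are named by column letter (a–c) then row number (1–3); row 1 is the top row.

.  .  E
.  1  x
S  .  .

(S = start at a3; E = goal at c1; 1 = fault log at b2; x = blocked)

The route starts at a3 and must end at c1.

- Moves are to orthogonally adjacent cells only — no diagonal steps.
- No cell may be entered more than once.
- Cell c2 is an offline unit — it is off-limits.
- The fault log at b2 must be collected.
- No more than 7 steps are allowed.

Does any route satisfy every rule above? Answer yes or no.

One route that works: a3 → a2 → b2 → b1 → c1.

yes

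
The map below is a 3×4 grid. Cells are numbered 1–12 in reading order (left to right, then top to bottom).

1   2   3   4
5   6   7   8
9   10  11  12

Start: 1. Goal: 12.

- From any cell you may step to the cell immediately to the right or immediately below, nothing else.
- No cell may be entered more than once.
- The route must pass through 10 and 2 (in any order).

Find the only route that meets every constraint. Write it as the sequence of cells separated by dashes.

1 - 2 - 6 - 10 - 11 - 12

Moves only go right or down, so the column and row indices never decrease.
Route from 1: right to 2, 2× down (reaching 10), 2× right (reaching 12) — 5 moves in all.
Check: all required cells visited.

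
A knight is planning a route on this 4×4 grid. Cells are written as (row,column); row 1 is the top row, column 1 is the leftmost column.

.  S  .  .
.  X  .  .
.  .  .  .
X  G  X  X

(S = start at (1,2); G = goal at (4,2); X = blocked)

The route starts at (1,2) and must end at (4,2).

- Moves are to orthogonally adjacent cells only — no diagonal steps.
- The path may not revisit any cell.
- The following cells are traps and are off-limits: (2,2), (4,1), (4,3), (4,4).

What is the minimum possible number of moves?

5

The Manhattan distance from (1,2) to (4,2) is |1−4| + |2−2| = 3, so at least 3 moves are needed.
That bound ignores the blocked cells. Measuring each leg by the fewest moves that actually steer around them ((1,2)→(4,2): 5) raises the lower bound to 5.
A route of 5 moves exists: (1,2) → (1,1) → (2,1) → (3,1) → (3,2) → (4,2).
Since 5 matches that lower bound, it is optimal.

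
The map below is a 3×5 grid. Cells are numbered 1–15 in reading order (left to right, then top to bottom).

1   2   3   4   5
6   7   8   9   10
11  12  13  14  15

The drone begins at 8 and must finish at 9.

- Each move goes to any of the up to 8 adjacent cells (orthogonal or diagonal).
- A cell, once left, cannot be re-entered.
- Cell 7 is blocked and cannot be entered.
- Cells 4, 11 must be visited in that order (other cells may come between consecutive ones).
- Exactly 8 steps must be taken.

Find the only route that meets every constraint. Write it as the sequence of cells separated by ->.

The waypoints must appear in the order 4, 11, with no cell reused.
Route from 8: up-right to 4, 2× left (reaching 2), down-left to 6, down to 11, 2× right (reaching 13), up-right to 9 — 8 moves in all.
Check: order respected (4 at step 1, 11 at step 5); 8 moves as required.

8 -> 4 -> 3 -> 2 -> 6 -> 11 -> 12 -> 13 -> 9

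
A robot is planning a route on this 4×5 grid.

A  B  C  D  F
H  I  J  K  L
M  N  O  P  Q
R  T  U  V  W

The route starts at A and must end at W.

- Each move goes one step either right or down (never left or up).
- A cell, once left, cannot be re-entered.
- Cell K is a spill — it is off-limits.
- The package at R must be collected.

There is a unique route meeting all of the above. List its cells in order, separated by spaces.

A H M R T U V W

Moves only go right or down, so the column and row indices never decrease.
Route from A: down 3 to R, right 4 to W — 7 moves in all.
Check: all required cells visited.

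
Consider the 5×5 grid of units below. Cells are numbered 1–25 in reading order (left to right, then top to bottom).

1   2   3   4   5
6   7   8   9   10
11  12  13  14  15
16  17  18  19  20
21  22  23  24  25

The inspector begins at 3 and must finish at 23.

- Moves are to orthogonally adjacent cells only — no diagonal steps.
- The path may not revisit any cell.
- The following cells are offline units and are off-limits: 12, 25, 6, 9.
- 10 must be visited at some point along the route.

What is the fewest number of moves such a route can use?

Any route passes through 10 somewhere between 3 and 23. Summing Manhattan distances along the two legs (3 → 10 → 23) gives a lower bound of 3 + 5 = 8 moves.
A route of 8 moves achieves this: 3 → 4 → 5 → 10 → 15 → 20 → 19 → 24 → 23.
Since 8 matches the lower bound, it is optimal.

8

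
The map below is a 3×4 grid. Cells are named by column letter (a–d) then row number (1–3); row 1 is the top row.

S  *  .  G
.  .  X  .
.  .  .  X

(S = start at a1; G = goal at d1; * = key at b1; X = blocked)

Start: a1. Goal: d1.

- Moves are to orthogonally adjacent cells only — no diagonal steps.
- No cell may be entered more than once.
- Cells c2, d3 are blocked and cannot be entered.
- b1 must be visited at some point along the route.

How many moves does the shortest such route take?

Any route passes through b1 somewhere between a1 and d1. Summing Manhattan distances along the two legs (a1 → b1 → d1) gives a lower bound of 1 + 2 = 3 moves.
A route of 3 moves achieves this: a1 → b1 → c1 → d1.
Since 3 matches the lower bound, it is optimal.

3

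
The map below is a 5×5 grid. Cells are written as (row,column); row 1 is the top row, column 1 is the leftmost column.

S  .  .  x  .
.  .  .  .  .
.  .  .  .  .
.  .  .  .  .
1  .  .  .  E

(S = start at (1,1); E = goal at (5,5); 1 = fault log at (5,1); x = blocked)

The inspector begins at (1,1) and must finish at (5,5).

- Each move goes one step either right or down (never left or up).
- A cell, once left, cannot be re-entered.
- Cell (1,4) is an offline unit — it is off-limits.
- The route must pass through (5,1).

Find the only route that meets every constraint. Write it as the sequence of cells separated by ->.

(1,1) -> (2,1) -> (3,1) -> (4,1) -> (5,1) -> (5,2) -> (5,3) -> (5,4) -> (5,5)

Moves only go right or down, so the column and row indices never decrease.
Route from (1,1): 4× down (reaching (5,1)), 4× right (reaching (5,5)) — 8 moves in all.
Check: all required cells visited.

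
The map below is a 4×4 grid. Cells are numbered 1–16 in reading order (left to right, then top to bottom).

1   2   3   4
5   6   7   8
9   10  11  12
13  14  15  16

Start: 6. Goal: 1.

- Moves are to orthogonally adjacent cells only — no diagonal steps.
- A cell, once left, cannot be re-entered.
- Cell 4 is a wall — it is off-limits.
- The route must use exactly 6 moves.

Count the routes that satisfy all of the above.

3

Need simple routes of exactly 6 moves from 6 to 1 (Manhattan distance 2, so 2 moves are spent on a detour and 2 undoing it).
Enumerating: 6 10 14 13 9 5 1 | 6 10 11 7 3 2 1 | 6 7 11 10 9 5 1.
That gives 3 routes.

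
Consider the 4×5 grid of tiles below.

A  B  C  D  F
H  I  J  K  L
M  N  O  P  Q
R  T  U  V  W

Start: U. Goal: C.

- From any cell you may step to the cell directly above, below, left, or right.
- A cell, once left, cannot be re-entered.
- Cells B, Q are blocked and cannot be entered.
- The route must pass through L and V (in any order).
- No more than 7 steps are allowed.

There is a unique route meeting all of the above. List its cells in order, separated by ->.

The 7-move cap with required stops at L, V leaves no slack for detours.
Route from U: right 1 to V, up 2 to K, right 1 to L, up 1 to F, left 2 to C — 7 moves in all.
Check: all required cells visited; 7 ≤ 7 moves.

U -> V -> P -> K -> L -> F -> D -> C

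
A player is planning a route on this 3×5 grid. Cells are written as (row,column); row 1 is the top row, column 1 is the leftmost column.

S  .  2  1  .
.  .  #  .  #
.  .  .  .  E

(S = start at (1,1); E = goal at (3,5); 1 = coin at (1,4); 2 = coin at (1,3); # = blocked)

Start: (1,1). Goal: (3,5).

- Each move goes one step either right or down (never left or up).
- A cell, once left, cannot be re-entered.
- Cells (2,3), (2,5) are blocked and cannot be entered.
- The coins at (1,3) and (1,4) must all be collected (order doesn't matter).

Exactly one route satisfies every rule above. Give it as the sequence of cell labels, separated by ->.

(1,1) -> (1,2) -> (1,3) -> (1,4) -> (2,4) -> (3,4) -> (3,5)

Moves only go right or down, so the column and row indices never decrease.
Route from (1,1): right 3 to (1,4), down 2 to (3,4), right 1 to (3,5) — 6 moves in all.
Check: all required cells visited.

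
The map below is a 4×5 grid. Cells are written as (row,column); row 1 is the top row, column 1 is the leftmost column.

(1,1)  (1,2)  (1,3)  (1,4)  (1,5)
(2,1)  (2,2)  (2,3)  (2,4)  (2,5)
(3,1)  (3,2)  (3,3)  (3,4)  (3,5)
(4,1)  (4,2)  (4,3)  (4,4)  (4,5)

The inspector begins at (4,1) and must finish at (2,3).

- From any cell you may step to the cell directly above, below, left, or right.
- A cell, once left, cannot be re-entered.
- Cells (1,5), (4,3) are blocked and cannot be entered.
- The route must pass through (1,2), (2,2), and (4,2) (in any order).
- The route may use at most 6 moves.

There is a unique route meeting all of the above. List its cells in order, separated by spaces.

(4,1) (4,2) (3,2) (2,2) (1,2) (1,3) (2,3)

The 6-move cap with required stops at (1,2), (2,2), (4,2) leaves no slack for detours.
Route from (4,1): right to (4,2), 3× up (reaching (1,2)), right to (1,3), down to (2,3) — 6 moves in all.
Check: all required cells visited; 6 ≤ 6 moves.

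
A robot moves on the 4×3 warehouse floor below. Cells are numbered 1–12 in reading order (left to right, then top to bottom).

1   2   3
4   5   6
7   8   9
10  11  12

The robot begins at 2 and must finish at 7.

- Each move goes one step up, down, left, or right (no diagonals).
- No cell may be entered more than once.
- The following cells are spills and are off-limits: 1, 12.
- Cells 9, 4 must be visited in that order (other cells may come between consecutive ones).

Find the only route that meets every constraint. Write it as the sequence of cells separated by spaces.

The waypoints must appear in the order 9, 4, with no cell reused.
Route from 2: right 1 to 3, down 2 to 9, left 1 to 8, up 1 to 5, left 1 to 4, down 1 to 7 — 7 moves in all.
Check: order respected (9 at step 3, 4 at step 6).

2 3 6 9 8 5 4 7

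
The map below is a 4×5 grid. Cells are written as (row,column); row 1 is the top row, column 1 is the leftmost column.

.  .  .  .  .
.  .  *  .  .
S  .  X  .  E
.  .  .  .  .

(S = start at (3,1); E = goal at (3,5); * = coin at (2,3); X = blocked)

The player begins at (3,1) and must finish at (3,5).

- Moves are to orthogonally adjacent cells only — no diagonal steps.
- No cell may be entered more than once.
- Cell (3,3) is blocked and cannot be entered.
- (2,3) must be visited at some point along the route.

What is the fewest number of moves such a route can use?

Any route passes through (2,3) somewhere between (3,1) and (3,5). Summing Manhattan distances along the two legs ((3,1) → (2,3) → (3,5)) gives a lower bound of 3 + 3 = 6 moves.
A route of 6 moves achieves this: (3,1) → (2,1) → (2,2) → (2,3) → (2,4) → (3,4) → (3,5).
Since 6 matches the lower bound, it is optimal.

6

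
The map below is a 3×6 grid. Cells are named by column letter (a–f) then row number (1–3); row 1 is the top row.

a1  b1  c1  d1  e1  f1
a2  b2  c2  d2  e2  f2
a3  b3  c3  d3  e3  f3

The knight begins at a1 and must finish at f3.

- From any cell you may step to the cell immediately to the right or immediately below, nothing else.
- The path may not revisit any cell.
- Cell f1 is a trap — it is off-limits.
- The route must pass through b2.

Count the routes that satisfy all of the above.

10

A right/down-only route from a1 to f3 makes exactly 2 down-moves and 5 right-moves in some order.
With no other constraints that would be C(7,2) = 21 routes.
Split at b2 and multiply the segment counts (each segment already excludes blocked cells): a1→b2: 2; b2→f3: 5; product = 10.
That gives 10 routes.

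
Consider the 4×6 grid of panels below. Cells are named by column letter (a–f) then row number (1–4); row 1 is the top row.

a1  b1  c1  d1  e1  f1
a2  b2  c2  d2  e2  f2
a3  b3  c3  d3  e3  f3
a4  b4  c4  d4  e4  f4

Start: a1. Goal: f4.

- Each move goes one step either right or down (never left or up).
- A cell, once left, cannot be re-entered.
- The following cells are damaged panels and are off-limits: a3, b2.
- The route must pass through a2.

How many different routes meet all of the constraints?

A right/down-only route from a1 to f4 makes exactly 3 down-moves and 5 right-moves in some order.
With no other constraints that would be C(8,3) = 56 routes.
Split at a2 and multiply the segment counts (each segment already excludes blocked cells): a1→a2: 1; a2→f4: 0; product = 0.
No route satisfies every constraint, so the count is 0.

0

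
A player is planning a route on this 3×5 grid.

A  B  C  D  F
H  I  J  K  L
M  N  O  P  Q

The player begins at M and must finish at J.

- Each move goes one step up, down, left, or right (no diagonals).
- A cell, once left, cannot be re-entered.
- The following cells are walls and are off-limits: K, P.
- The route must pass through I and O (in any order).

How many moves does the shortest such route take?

Any route passes through I and O in some order between M and J. Summing Manhattan distances along each leg and taking the cheapest ordering (M → I → O → J) gives a lower bound of 2 + 2 + 1 = 5 moves.
A route of 5 moves achieves this: M → H → I → N → O → J.
Since 5 matches the lower bound, it is optimal.

5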